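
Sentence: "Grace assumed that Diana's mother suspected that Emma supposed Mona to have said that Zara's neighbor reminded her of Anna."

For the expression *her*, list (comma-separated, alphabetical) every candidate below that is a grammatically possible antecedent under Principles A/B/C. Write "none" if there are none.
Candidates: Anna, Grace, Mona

*her* is a pronoun; Principle B requires it to be free in its binding domain — the clause headed by 'reminded'.
— Anna: second object of the clause headed by 'reminded'; is c-commanded by the pronoun; coreference would bind this R-expression — blocked (Principle C).
— Grace: subject of the matrix clause; c-commands the pronoun but lies outside its binding domain — allowed.
— Mona: subject of the clause headed by 'said'; c-commands the pronoun but lies outside its binding domain — allowed.

Grace, Mona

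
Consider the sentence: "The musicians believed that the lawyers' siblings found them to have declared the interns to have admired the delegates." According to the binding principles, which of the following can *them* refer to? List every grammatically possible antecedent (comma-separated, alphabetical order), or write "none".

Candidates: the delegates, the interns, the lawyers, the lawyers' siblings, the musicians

*them* is a pronoun; Principle B requires it to be free in its binding domain — the clause headed by 'found'.
— the delegates: object of the clause headed by 'admired'; is c-commanded by the pronoun; coreference would bind this R-expression — blocked (Principle C).
— the interns: subject of the clause headed by 'admired'; is c-commanded by the pronoun; coreference would bind this R-expression — blocked (Principle C).
— the lawyers: possessor inside the subject DP of the clause headed by 'found'; does not c-command the pronoun — Principle B does not apply; allowed.
— the lawyers' siblings: subject of the clause headed by 'found'; c-commands the pronoun within its binding domain — blocked (Principle B).
— the musicians: subject of the matrix clause; c-commands the pronoun but lies outside its binding domain — allowed.

the lawyers, the musicians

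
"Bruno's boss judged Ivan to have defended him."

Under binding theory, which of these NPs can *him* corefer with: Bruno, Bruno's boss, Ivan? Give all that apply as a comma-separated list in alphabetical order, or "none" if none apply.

Bruno, Bruno's boss

*him* is a pronoun; Principle B requires it to be free in its binding domain — the clause headed by 'defended'.
— Bruno: possessor inside the subject DP of the matrix clause; does not c-command the pronoun — Principle B does not apply; allowed.
— Bruno's boss: subject of the matrix clause; c-commands the pronoun but lies outside its binding domain — allowed.
— Ivan: subject of the clause headed by 'defended'; c-commands the pronoun within its binding domain — blocked (Principle B).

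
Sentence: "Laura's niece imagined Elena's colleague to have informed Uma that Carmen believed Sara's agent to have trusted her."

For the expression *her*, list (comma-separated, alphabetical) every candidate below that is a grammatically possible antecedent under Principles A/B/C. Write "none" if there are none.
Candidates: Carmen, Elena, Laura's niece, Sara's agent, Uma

Carmen, Elena, Laura's niece, Uma

*her* is a pronoun; Principle B requires it to be free in its binding domain — the clause headed by 'trusted'.
— Carmen: subject of the clause headed by 'believed'; c-commands the pronoun but lies outside its binding domain — allowed.
— Elena: possessor inside the subject DP of the clause headed by 'informed'; does not c-command the pronoun — Principle B does not apply; allowed.
— Laura's niece: subject of the matrix clause; c-commands the pronoun but lies outside its binding domain — allowed.
— Sara's agent: subject of the clause headed by 'trusted'; c-commands the pronoun within its binding domain — blocked (Principle B).
— Uma: object of the clause headed by 'informed'; c-commands the pronoun but lies outside its binding domain — allowed.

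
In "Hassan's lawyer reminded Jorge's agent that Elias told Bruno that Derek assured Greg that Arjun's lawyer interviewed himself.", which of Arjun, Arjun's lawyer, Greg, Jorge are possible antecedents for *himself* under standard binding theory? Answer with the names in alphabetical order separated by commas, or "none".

Arjun's lawyer

*himself* is a reflexive; Principle A requires it to be bound within its binding domain — the clause headed by 'interviewed'.
— Arjun: possessor inside the subject DP of the clause headed by 'interviewed'; does not c-command the reflexive — cannot bind it (Principle A).
— Arjun's lawyer: subject of the clause headed by 'interviewed'; c-commands the reflexive within its binding domain — allowed (Principle A).
— Greg: object of the clause headed by 'assured'; c-commands the reflexive but lies outside its binding domain — cannot bind it (Principle A).
— Jorge: possessor inside the object DP of the matrix clause; does not c-command the reflexive — cannot bind it (Principle A).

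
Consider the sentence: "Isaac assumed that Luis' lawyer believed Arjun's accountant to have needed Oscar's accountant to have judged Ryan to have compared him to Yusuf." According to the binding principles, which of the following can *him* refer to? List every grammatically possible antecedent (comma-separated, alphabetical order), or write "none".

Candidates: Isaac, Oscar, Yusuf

*him* is a pronoun; Principle B requires it to be free in its binding domain — the clause headed by 'compared'.
— Isaac: subject of the matrix clause; c-commands the pronoun but lies outside its binding domain — allowed.
— Oscar: possessor inside the subject DP of the clause headed by 'judged'; does not c-command the pronoun — Principle B does not apply; allowed.
— Yusuf: second object of the clause headed by 'compared'; is c-commanded by the pronoun; coreference would bind this R-expression — blocked (Principle C).

Isaac, Oscar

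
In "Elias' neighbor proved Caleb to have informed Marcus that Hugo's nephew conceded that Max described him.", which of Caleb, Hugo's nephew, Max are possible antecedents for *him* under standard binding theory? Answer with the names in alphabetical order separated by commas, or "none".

Caleb, Hugo's nephew

*him* is a pronoun; Principle B requires it to be free in its binding domain — the clause headed by 'described'.
— Caleb: subject of the clause headed by 'informed'; c-commands the pronoun but lies outside its binding domain — allowed.
— Hugo's nephew: subject of the clause headed by 'conceded'; c-commands the pronoun but lies outside its binding domain — allowed.
— Max: subject of the clause headed by 'described'; c-commands the pronoun within its binding domain — blocked (Principle B).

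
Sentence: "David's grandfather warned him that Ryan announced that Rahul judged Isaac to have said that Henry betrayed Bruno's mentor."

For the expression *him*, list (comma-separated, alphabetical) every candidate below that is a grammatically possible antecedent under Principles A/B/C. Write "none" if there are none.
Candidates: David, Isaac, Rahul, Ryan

David

*him* is a pronoun; Principle B requires it to be free in its binding domain — the matrix clause.
— David: possessor inside the subject DP of the matrix clause; does not c-command the pronoun — Principle B does not apply; allowed.
— Isaac: subject of the clause headed by 'said'; is c-commanded by the pronoun; coreference would bind this R-expression — blocked (Principle C).
— Rahul: subject of the clause headed by 'judged'; is c-commanded by the pronoun; coreference would bind this R-expression — blocked (Principle C).
— Ryan: subject of the clause headed by 'announced'; is c-commanded by the pronoun; coreference would bind this R-expression — blocked (Principle C).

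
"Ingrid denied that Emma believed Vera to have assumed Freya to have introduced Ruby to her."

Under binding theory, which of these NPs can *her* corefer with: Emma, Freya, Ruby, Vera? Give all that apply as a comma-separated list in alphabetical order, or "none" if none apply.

*her* is a pronoun; Principle B requires it to be free in its binding domain — the clause headed by 'introduced'.
— Emma: subject of the clause headed by 'believed'; c-commands the pronoun but lies outside its binding domain — allowed.
— Freya: subject of the clause headed by 'introduced'; c-commands the pronoun within its binding domain — blocked (Principle B).
— Ruby: object of the clause headed by 'introduced'; c-commands the pronoun within its binding domain — blocked (Principle B).
— Vera: subject of the clause headed by 'assumed'; c-commands the pronoun but lies outside its binding domain — allowed.

Emma, Vera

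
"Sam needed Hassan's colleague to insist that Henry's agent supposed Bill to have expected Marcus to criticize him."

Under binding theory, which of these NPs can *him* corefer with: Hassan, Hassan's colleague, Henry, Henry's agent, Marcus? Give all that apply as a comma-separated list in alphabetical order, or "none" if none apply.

Hassan, Hassan's colleague, Henry, Henry's agent

*him* is a pronoun; Principle B requires it to be free in its binding domain — the clause headed by 'criticize'.
— Hassan: possessor inside the subject DP of the clause headed by 'insist'; does not c-command the pronoun — Principle B does not apply; allowed.
— Hassan's colleague: subject of the clause headed by 'insist'; c-commands the pronoun but lies outside its binding domain — allowed.
— Henry: possessor inside the subject DP of the clause headed by 'supposed'; does not c-command the pronoun — Principle B does not apply; allowed.
— Henry's agent: subject of the clause headed by 'supposed'; c-commands the pronoun but lies outside its binding domain — allowed.
— Marcus: subject of the clause headed by 'criticize'; c-commands the pronoun within its binding domain — blocked (Principle B).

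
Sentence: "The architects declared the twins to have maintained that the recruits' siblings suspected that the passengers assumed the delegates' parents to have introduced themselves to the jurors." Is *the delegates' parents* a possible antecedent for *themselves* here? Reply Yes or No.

Yes

*themselves* is a reflexive; Principle A requires it to be bound within its binding domain — the clause headed by 'introduced'.
— the delegates' parents: subject of the clause headed by 'introduced'; c-commands the reflexive within its binding domain — allowed (Principle A).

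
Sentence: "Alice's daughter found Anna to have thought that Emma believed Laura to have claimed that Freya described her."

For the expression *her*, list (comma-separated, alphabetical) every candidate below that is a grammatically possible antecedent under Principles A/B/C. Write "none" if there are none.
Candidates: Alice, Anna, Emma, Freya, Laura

*her* is a pronoun; Principle B requires it to be free in its binding domain — the clause headed by 'described'.
— Alice: possessor inside the subject DP of the matrix clause; does not c-command the pronoun — Principle B does not apply; allowed.
— Anna: subject of the clause headed by 'thought'; c-commands the pronoun but lies outside its binding domain — allowed.
— Emma: subject of the clause headed by 'believed'; c-commands the pronoun but lies outside its binding domain — allowed.
— Freya: subject of the clause headed by 'described'; c-commands the pronoun within its binding domain — blocked (Principle B).
— Laura: subject of the clause headed by 'claimed'; c-commands the pronoun but lies outside its binding domain — allowed.

Alice, Anna, Emma, Laura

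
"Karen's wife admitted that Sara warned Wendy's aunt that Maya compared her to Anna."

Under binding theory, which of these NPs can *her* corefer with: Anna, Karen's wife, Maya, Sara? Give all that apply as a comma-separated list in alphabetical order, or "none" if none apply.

*her* is a pronoun; Principle B requires it to be free in its binding domain — the clause headed by 'compared'.
— Anna: second object of the clause headed by 'compared'; is c-commanded by the pronoun; coreference would bind this R-expression — blocked (Principle C).
— Karen's wife: subject of the matrix clause; c-commands the pronoun but lies outside its binding domain — allowed.
— Maya: subject of the clause headed by 'compared'; c-commands the pronoun within its binding domain — blocked (Principle B).
— Sara: subject of the clause headed by 'warned'; c-commands the pronoun but lies outside its binding domain — allowed.

Karen's wife, Sara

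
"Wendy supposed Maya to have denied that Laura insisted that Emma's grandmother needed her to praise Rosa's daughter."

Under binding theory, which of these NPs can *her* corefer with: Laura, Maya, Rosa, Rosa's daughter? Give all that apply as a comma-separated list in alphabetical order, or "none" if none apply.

*her* is a pronoun; Principle B requires it to be free in its binding domain — the clause headed by 'needed'.
— Laura: subject of the clause headed by 'insisted'; c-commands the pronoun but lies outside its binding domain — allowed.
— Maya: subject of the clause headed by 'denied'; c-commands the pronoun but lies outside its binding domain — allowed.
— Rosa: possessor inside the object DP of the clause headed by 'praise'; is c-commanded by the pronoun; coreference would bind this R-expression — blocked (Principle C).
— Rosa's daughter: object of the clause headed by 'praise'; is c-commanded by the pronoun; coreference would bind this R-expression — blocked (Principle C).

Laura, Maya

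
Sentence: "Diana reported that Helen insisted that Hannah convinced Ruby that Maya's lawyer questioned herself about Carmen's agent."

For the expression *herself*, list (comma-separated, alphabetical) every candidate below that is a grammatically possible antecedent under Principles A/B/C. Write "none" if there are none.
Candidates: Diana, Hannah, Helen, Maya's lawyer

Maya's lawyer

*herself* is a reflexive; Principle A requires it to be bound within its binding domain — the clause headed by 'questioned'.
— Diana: subject of the matrix clause; c-commands the reflexive but lies outside its binding domain — cannot bind it (Principle A).
— Hannah: subject of the clause headed by 'convinced'; c-commands the reflexive but lies outside its binding domain — cannot bind it (Principle A).
— Helen: subject of the clause headed by 'insisted'; c-commands the reflexive but lies outside its binding domain — cannot bind it (Principle A).
— Maya's lawyer: subject of the clause headed by 'questioned'; c-commands the reflexive within its binding domain — allowed (Principle A).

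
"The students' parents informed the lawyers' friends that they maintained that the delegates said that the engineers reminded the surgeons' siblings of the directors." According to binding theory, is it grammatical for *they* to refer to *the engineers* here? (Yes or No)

No

*the engineers* is an R-expression; Principle C requires it to be free (not bound by any c-commanding expression).
— they: subject of the clause headed by 'maintained'; the pronoun c-commands the R-expression — coreference blocked (Principle C).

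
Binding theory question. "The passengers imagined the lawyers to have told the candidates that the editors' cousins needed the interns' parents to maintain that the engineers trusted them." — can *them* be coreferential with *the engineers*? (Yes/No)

No

*them* is a pronoun; Principle B requires it to be free in its binding domain — the clause headed by 'trusted'.
— the engineers: subject of the clause headed by 'trusted'; c-commands the pronoun within its binding domain — blocked (Principle B).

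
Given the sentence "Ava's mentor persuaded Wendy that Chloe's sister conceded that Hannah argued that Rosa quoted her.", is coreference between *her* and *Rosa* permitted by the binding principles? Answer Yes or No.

*her* is a pronoun; Principle B requires it to be free in its binding domain — the clause headed by 'quoted'.
— Rosa: subject of the clause headed by 'quoted'; c-commands the pronoun within its binding domain — blocked (Principle B).

No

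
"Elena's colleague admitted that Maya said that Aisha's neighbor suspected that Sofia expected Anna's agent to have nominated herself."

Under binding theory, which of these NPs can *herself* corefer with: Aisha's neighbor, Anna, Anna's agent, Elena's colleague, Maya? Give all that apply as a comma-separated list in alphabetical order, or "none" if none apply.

Anna's agent

*herself* is a reflexive; Principle A requires it to be bound within its binding domain — the clause headed by 'nominated'.
— Aisha's neighbor: subject of the clause headed by 'suspected'; c-commands the reflexive but lies outside its binding domain — cannot bind it (Principle A).
— Anna: possessor inside the subject DP of the clause headed by 'nominated'; does not c-command the reflexive — cannot bind it (Principle A).
— Anna's agent: subject of the clause headed by 'nominated'; c-commands the reflexive within its binding domain — allowed (Principle A).
— Elena's colleague: subject of the matrix clause; c-commands the reflexive but lies outside its binding domain — cannot bind it (Principle A).
— Maya: subject of the clause headed by 'said'; c-commands the reflexive but lies outside its binding domain — cannot bind it (Principle A).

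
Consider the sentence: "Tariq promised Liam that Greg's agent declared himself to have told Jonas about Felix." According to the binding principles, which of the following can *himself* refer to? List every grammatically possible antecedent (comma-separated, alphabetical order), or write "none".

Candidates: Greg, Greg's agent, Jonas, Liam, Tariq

*himself* is a reflexive; Principle A requires it to be bound within its binding domain — the clause headed by 'declared'.
— Greg: possessor inside the subject DP of the clause headed by 'declared'; does not c-command the reflexive — cannot bind it (Principle A).
— Greg's agent: subject of the clause headed by 'declared'; c-commands the reflexive within its binding domain — allowed (Principle A).
— Jonas: object of the clause headed by 'told'; does not c-command the reflexive — cannot bind it (Principle A).
— Liam: object of the matrix clause; c-commands the reflexive but lies outside its binding domain — cannot bind it (Principle A).
— Tariq: subject of the matrix clause; c-commands the reflexive but lies outside its binding domain — cannot bind it (Principle A).

Greg's agent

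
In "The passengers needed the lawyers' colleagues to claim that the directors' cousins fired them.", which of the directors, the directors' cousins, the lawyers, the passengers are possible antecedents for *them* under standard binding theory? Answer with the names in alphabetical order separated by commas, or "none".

the directors, the lawyers, the passengers

*them* is a pronoun; Principle B requires it to be free in its binding domain — the clause headed by 'fired'.
— the directors: possessor inside the subject DP of the clause headed by 'fired'; does not c-command the pronoun — Principle B does not apply; allowed.
— the directors' cousins: subject of the clause headed by 'fired'; c-commands the pronoun within its binding domain — blocked (Principle B).
— the lawyers: possessor inside the subject DP of the clause headed by 'claim'; does not c-command the pronoun — Principle B does not apply; allowed.
— the passengers: subject of the matrix clause; c-commands the pronoun but lies outside its binding domain — allowed.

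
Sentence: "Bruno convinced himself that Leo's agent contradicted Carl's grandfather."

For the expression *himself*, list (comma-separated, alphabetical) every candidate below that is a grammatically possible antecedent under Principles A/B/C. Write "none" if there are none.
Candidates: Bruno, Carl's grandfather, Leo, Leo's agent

*himself* is a reflexive; Principle A requires it to be bound within its binding domain — the matrix clause.
— Bruno: subject of the matrix clause; c-commands the reflexive within its binding domain — allowed (Principle A).
— Carl's grandfather: object of the clause headed by 'contradicted'; does not c-command the reflexive — cannot bind it (Principle A).
— Leo: possessor inside the subject DP of the clause headed by 'contradicted'; does not c-command the reflexive — cannot bind it (Principle A).
— Leo's agent: subject of the clause headed by 'contradicted'; does not c-command the reflexive — cannot bind it (Principle A).

Bruno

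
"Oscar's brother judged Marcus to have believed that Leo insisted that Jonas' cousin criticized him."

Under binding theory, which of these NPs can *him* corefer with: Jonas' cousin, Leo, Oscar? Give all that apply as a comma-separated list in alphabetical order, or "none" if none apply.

Leo, Oscar

*him* is a pronoun; Principle B requires it to be free in its binding domain — the clause headed by 'criticized'.
— Jonas' cousin: subject of the clause headed by 'criticized'; c-commands the pronoun within its binding domain — blocked (Principle B).
— Leo: subject of the clause headed by 'insisted'; c-commands the pronoun but lies outside its binding domain — allowed.
— Oscar: possessor inside the subject DP of the matrix clause; does not c-command the pronoun — Principle B does not apply; allowed.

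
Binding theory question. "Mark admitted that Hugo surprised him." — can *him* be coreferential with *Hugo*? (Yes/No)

*him* is a pronoun; Principle B requires it to be free in its binding domain — the clause headed by 'surprised'.
— Hugo: subject of the clause headed by 'surprised'; c-commands the pronoun within its binding domain — blocked (Principle B).

No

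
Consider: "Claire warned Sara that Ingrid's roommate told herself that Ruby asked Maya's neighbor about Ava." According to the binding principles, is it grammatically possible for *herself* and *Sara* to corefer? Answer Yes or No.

*herself* is a reflexive; Principle A requires it to be bound within its binding domain — the clause headed by 'told'.
— Sara: object of the matrix clause; c-commands the reflexive but lies outside its binding domain — cannot bind it (Principle A).

No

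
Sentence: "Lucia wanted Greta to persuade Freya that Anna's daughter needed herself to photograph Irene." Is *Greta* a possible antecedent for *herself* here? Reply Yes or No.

*herself* is a reflexive; Principle A requires it to be bound within its binding domain — the clause headed by 'needed'.
— Greta: subject of the clause headed by 'persuade'; c-commands the reflexive but lies outside its binding domain — cannot bind it (Principle A).

No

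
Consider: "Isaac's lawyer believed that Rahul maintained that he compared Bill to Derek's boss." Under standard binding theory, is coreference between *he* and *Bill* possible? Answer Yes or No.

*Bill* is an R-expression; Principle C requires it to be free (not bound by any c-commanding expression).
— he: subject of the clause headed by 'compared'; the pronoun c-commands the R-expression — coreference blocked (Principle C).

No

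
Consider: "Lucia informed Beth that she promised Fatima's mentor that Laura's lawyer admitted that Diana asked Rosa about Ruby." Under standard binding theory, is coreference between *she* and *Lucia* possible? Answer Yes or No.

Yes

*Lucia* is an R-expression; Principle C requires it to be free (not bound by any c-commanding expression).
— she: subject of the clause headed by 'promised'; the pronoun does not c-command the R-expression — coreference allowed.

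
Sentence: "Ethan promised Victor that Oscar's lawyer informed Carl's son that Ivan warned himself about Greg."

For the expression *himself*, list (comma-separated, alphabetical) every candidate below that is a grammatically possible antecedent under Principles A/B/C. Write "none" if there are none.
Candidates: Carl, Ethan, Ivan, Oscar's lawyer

Ivan

*himself* is a reflexive; Principle A requires it to be bound within its binding domain — the clause headed by 'warned'.
— Carl: possessor inside the object DP of the clause headed by 'informed'; does not c-command the reflexive — cannot bind it (Principle A).
— Ethan: subject of the matrix clause; c-commands the reflexive but lies outside its binding domain — cannot bind it (Principle A).
— Ivan: subject of the clause headed by 'warned'; c-commands the reflexive within its binding domain — allowed (Principle A).
— Oscar's lawyer: subject of the clause headed by 'informed'; c-commands the reflexive but lies outside its binding domain — cannot bind it (Principle A).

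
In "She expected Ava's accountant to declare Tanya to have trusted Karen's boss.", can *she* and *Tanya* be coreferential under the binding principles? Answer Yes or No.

*Tanya* is an R-expression; Principle C requires it to be free (not bound by any c-commanding expression).
— she: subject of the matrix clause; the pronoun c-commands the R-expression — coreference blocked (Principle C).

No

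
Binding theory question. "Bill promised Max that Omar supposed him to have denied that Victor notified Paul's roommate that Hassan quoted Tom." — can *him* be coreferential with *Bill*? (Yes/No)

Yes

*him* is a pronoun; Principle B requires it to be free in its binding domain — the clause headed by 'supposed'.
— Bill: subject of the matrix clause; c-commands the pronoun but lies outside its binding domain — allowed.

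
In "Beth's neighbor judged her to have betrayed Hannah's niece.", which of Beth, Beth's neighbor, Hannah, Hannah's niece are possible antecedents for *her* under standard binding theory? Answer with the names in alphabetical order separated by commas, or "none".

*her* is a pronoun; Principle B requires it to be free in its binding domain — the matrix clause.
— Beth: possessor inside the subject DP of the matrix clause; does not c-command the pronoun — Principle B does not apply; allowed.
— Beth's neighbor: subject of the matrix clause; c-commands the pronoun within its binding domain — blocked (Principle B).
— Hannah: possessor inside the object DP of the clause headed by 'betrayed'; is c-commanded by the pronoun; coreference would bind this R-expression — blocked (Principle C).
— Hannah's niece: object of the clause headed by 'betrayed'; is c-commanded by the pronoun; coreference would bind this R-expression — blocked (Principle C).

Beth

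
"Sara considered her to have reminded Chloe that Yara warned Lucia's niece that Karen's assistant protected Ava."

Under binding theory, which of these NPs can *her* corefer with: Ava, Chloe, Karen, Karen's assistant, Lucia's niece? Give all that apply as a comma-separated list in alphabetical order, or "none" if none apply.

*her* is a pronoun; Principle B requires it to be free in its binding domain — the matrix clause.
— Ava: object of the clause headed by 'protected'; is c-commanded by the pronoun; coreference would bind this R-expression — blocked (Principle C).
— Chloe: object of the clause headed by 'reminded'; is c-commanded by the pronoun; coreference would bind this R-expression — blocked (Principle C).
— Karen: possessor inside the subject DP of the clause headed by 'protected'; is c-commanded by the pronoun; coreference would bind this R-expression — blocked (Principle C).
— Karen's assistant: subject of the clause headed by 'protected'; is c-commanded by the pronoun; coreference would bind this R-expression — blocked (Principle C).
— Lucia's niece: object of the clause headed by 'warned'; is c-commanded by the pronoun; coreference would bind this R-expression — blocked (Principle C).

none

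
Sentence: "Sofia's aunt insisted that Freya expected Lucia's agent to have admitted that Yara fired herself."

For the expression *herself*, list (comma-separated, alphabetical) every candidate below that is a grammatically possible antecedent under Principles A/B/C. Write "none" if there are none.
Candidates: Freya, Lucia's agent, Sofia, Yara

*herself* is a reflexive; Principle A requires it to be bound within its binding domain — the clause headed by 'fired'.
— Freya: subject of the clause headed by 'expected'; c-commands the reflexive but lies outside its binding domain — cannot bind it (Principle A).
— Lucia's agent: subject of the clause headed by 'admitted'; c-commands the reflexive but lies outside its binding domain — cannot bind it (Principle A).
— Sofia: possessor inside the subject DP of the matrix clause; does not c-command the reflexive — cannot bind it (Principle A).
— Yara: subject of the clause headed by 'fired'; c-commands the reflexive within its binding domain — allowed (Principle A).

Yara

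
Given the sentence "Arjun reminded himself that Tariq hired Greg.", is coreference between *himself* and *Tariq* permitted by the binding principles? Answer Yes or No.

No

*himself* is a reflexive; Principle A requires it to be bound within its binding domain — the matrix clause.
— Tariq: subject of the clause headed by 'hired'; does not c-command the reflexive — cannot bind it (Principle A).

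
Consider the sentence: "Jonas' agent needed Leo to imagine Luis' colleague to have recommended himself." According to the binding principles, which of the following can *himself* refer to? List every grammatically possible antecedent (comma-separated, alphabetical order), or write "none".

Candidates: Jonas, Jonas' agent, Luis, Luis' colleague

Luis' colleague

*himself* is a reflexive; Principle A requires it to be bound within its binding domain — the clause headed by 'recommended'.
— Jonas: possessor inside the subject DP of the matrix clause; does not c-command the reflexive — cannot bind it (Principle A).
— Jonas' agent: subject of the matrix clause; c-commands the reflexive but lies outside its binding domain — cannot bind it (Principle A).
— Luis: possessor inside the subject DP of the clause headed by 'recommended'; does not c-command the reflexive — cannot bind it (Principle A).
— Luis' colleague: subject of the clause headed by 'recommended'; c-commands the reflexive within its binding domain — allowed (Principle A).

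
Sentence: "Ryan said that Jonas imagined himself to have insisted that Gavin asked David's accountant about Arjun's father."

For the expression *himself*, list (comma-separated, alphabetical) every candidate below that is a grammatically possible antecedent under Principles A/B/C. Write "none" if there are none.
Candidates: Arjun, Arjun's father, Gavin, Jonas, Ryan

Jonas

*himself* is a reflexive; Principle A requires it to be bound within its binding domain — the clause headed by 'imagined'.
— Arjun: possessor inside the second object DP of the clause headed by 'asked'; does not c-command the reflexive — cannot bind it (Principle A).
— Arjun's father: second object of the clause headed by 'asked'; does not c-command the reflexive — cannot bind it (Principle A).
— Gavin: subject of the clause headed by 'asked'; does not c-command the reflexive — cannot bind it (Principle A).
— Jonas: subject of the clause headed by 'imagined'; c-commands the reflexive within its binding domain — allowed (Principle A).
— Ryan: subject of the matrix clause; c-commands the reflexive but lies outside its binding domain — cannot bind it (Principle A).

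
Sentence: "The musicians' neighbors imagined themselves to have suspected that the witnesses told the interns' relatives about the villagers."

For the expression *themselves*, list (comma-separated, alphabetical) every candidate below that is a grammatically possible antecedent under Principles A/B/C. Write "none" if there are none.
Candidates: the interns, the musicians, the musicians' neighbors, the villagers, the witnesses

the musicians' neighbors

*themselves* is a reflexive; Principle A requires it to be bound within its binding domain — the matrix clause.
— the interns: possessor inside the object DP of the clause headed by 'told'; does not c-command the reflexive — cannot bind it (Principle A).
— the musicians: possessor inside the subject DP of the matrix clause; does not c-command the reflexive — cannot bind it (Principle A).
— the musicians' neighbors: subject of the matrix clause; c-commands the reflexive within its binding domain — allowed (Principle A).
— the villagers: second object of the clause headed by 'told'; does not c-command the reflexive — cannot bind it (Principle A).
— the witnesses: subject of the clause headed by 'told'; does not c-command the reflexive — cannot bind it (Principle A).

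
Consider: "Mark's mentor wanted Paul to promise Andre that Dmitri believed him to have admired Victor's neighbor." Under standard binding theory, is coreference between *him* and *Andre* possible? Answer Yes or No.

*Andre* is an R-expression; Principle C requires it to be free (not bound by any c-commanding expression).
— him: subject of the clause headed by 'admired'; the pronoun does not c-command the R-expression — coreference allowed.

Yes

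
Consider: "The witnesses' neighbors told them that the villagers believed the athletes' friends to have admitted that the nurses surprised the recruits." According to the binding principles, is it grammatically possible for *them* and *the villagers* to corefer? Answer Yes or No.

No

*them* is a pronoun; Principle B requires it to be free in its binding domain — the matrix clause.
— the villagers: subject of the clause headed by 'believed'; is c-commanded by the pronoun; coreference would bind this R-expression — blocked (Principle C).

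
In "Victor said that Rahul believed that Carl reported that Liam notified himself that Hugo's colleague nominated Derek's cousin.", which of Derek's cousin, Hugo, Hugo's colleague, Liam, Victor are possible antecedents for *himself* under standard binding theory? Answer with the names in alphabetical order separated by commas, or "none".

Liam

*himself* is a reflexive; Principle A requires it to be bound within its binding domain — the clause headed by 'notified'.
— Derek's cousin: object of the clause headed by 'nominated'; does not c-command the reflexive — cannot bind it (Principle A).
— Hugo: possessor inside the subject DP of the clause headed by 'nominated'; does not c-command the reflexive — cannot bind it (Principle A).
— Hugo's colleague: subject of the clause headed by 'nominated'; does not c-command the reflexive — cannot bind it (Principle A).
— Liam: subject of the clause headed by 'notified'; c-commands the reflexive within its binding domain — allowed (Principle A).
— Victor: subject of the matrix clause; c-commands the reflexive but lies outside its binding domain — cannot bind it (Principle A).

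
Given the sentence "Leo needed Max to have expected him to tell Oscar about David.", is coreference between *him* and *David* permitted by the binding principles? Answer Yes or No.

*him* is a pronoun; Principle B requires it to be free in its binding domain — the clause headed by 'expected'.
— David: second object of the clause headed by 'tell'; is c-commanded by the pronoun; coreference would bind this R-expression — blocked (Principle C).

No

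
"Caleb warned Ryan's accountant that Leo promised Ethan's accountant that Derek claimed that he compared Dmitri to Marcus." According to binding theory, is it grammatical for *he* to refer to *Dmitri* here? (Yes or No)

*Dmitri* is an R-expression; Principle C requires it to be free (not bound by any c-commanding expression).
— he: subject of the clause headed by 'compared'; the pronoun c-commands the R-expression — coreference blocked (Principle C).

No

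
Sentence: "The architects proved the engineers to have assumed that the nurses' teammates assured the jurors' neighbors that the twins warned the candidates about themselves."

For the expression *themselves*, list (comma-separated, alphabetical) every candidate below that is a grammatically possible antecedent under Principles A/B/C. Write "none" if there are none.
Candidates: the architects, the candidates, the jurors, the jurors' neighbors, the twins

*themselves* is a reflexive; Principle A requires it to be bound within its binding domain — the clause headed by 'warned'.
— the architects: subject of the matrix clause; c-commands the reflexive but lies outside its binding domain — cannot bind it (Principle A).
— the candidates: object of the clause headed by 'warned'; c-commands the reflexive within its binding domain — allowed (Principle A).
— the jurors: possessor inside the object DP of the clause headed by 'assured'; does not c-command the reflexive — cannot bind it (Principle A).
— the jurors' neighbors: object of the clause headed by 'assured'; c-commands the reflexive but lies outside its binding domain — cannot bind it (Principle A).
— the twins: subject of the clause headed by 'warned'; c-commands the reflexive within its binding domain — allowed (Principle A).

the candidates, the twins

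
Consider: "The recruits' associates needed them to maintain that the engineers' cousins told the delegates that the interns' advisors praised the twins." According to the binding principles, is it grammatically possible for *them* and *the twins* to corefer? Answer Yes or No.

No

*them* is a pronoun; Principle B requires it to be free in its binding domain — the matrix clause.
— the twins: object of the clause headed by 'praised'; is c-commanded by the pronoun; coreference would bind this R-expression — blocked (Principle C).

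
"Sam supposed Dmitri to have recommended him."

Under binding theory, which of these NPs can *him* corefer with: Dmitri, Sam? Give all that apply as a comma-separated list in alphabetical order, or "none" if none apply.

*him* is a pronoun; Principle B requires it to be free in its binding domain — the clause headed by 'recommended'.
— Dmitri: subject of the clause headed by 'recommended'; c-commands the pronoun within its binding domain — blocked (Principle B).
— Sam: subject of the matrix clause; c-commands the pronoun but lies outside its binding domain — allowed.

Sam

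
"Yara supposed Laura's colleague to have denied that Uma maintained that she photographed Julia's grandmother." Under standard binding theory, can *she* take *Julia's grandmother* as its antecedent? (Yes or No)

*she* is a pronoun; Principle B requires it to be free in its binding domain — the clause headed by 'photographed'.
— Julia's grandmother: object of the clause headed by 'photographed'; is c-commanded by the pronoun; coreference would bind this R-expression — blocked (Principle C).

No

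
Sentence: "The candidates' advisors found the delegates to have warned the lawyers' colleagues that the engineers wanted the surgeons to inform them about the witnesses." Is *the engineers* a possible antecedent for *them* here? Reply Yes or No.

Yes

*them* is a pronoun; Principle B requires it to be free in its binding domain — the clause headed by 'inform'.
— the engineers: subject of the clause headed by 'wanted'; c-commands the pronoun but lies outside its binding domain — allowed.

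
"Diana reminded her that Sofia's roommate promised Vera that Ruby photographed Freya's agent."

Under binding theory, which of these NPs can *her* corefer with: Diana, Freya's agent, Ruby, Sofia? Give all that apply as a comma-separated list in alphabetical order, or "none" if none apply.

none

*her* is a pronoun; Principle B requires it to be free in its binding domain — the matrix clause.
— Diana: subject of the matrix clause; c-commands the pronoun within its binding domain — blocked (Principle B).
— Freya's agent: object of the clause headed by 'photographed'; is c-commanded by the pronoun; coreference would bind this R-expression — blocked (Principle C).
— Ruby: subject of the clause headed by 'photographed'; is c-commanded by the pronoun; coreference would bind this R-expression — blocked (Principle C).
— Sofia: possessor inside the subject DP of the clause headed by 'promised'; is c-commanded by the pronoun; coreference would bind this R-expression — blocked (Principle C).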